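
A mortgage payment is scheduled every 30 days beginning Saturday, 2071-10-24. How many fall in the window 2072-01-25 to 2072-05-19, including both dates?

3

Occurrences land 30·i days after 2071-10-24 for i = 0, 1, 2, …
2072-01-25 is 93 days after the start; 93 ÷ 30 = 3 remainder 3; since the remainder is 3, round up to i = 4. First occurrence in the window: #5 on 2072-02-21 (4×30 = 120 days in).
2072-05-19 is 208 days after the start; 208 ÷ 30 = 6 remainder 28. Last occurrence in the window: #7 on 2072-04-21.
Occurrences #5 through #7: 3 in total.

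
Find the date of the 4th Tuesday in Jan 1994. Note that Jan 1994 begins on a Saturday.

Jan 1994 begins on a Saturday, so the first Tuesday is Jan 4 (3 days later).
The 4th Tuesday is 3 weeks later: 4 + 21 = 25.

Jan 25, 1994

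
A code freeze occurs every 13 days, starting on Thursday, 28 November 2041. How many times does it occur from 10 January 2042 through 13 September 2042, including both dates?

19

Occurrences land 13·i days after 28 November 2041 for i = 0, 1, 2, …
10 January 2042 is 43 days after the start; 43 ÷ 13 = 3 remainder 4; since the remainder is 4, round up to i = 4. First occurrence in the window: #5 on 19 January 2042 (4×13 = 52 days in).
13 September 2042 is 289 days after the start; 289 ÷ 13 = 22 remainder 3. Last occurrence in the window: #23 on 10 September 2042.
Occurrences #5 through #23: 19 in total.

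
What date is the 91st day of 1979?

Jan has 31 days (91 − 31 = 60 remain).
Feb has 28 days (60 − 28 = 32 remain).
Mar has 31 days (32 − 31 = 1 remain).
1 into Apr → Apr 1.

Apr 1, 1979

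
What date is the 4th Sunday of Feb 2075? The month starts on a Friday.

Feb 2075 begins on a Friday, so the first Sunday is Feb 3 (2 days later).
The 4th Sunday is 3 weeks later: 3 + 21 = 24.

Feb 24, 2075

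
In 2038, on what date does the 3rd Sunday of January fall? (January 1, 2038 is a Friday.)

2038-01-17

January 2038 begins on a Friday, so the first Sunday is January 3 (2 days later).
The 3rd Sunday is 2 weeks later: 3 + 14 = 17.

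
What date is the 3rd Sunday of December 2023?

December 2023 begins on a Friday, so the first Sunday is December 3 (2 days later).
The 3rd Sunday is 2 weeks later: 3 + 14 = 17.

December 17, 2023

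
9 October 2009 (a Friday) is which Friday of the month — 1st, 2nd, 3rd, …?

Day 9 falls in week ⌈9/7⌉ of the month.
Days 1–7 hold the 1st Friday, 8–14 the 2nd, 15–21 the 3rd, 22–28 the 4th, 29–31 the 5th.
9 is in the range for the 2nd.

2nd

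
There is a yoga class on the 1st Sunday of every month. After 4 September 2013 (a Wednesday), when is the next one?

September 2013 starts on a Sunday, so its 1st Sunday is 1 September 2013.
That is not after 4 September 2013, so look at October 2013.
October 2013 starts on a Tuesday, so its 1st Sunday is 6 October 2013 (5 days in).

6 October 2013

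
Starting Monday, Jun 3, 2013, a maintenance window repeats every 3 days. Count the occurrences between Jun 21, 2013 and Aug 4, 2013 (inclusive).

15

Occurrences land 3·i days after Jun 3, 2013 for i = 0, 1, 2, …
Jun 21, 2013 is 18 days after the start; 18 ÷ 3 = 6 remainder 0. First occurrence in the window: #7 on Jun 21, 2013 (6×3 = 18 days in).
Aug 4, 2013 is 62 days after the start; 62 ÷ 3 = 20 remainder 2. Last occurrence in the window: #21 on Aug 2, 2013.
Occurrences #7 through #21: 15 in total.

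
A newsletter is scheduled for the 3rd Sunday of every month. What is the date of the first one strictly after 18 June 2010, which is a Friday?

June 2010 starts on a Tuesday; its first Sunday is the 6th, so the 3rd Sunday is the 20th — 20 June 2010.
20 June 2010 is after 18 June 2010, so that is the next one.

20 June 2010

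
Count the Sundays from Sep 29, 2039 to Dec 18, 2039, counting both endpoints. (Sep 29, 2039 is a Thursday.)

12

Sep 29, 2039 is a Thursday; the first Sunday on or after it is Oct 2, 2039 (3 days later).
From Oct 2, 2039 to Dec 18, 2039: 29 + 30 + 18 = 77 days (rest of Oct, Nov, Dec).
77 ÷ 7 = 11 full weeks with remainder 0, so 11 more Sundays after the first → 12.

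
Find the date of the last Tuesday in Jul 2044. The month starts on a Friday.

Jul 2044 begins on a Friday, so the first Tuesday is Jul 5 (4 days later).
Jul 2044 has 31 days. Adding weeks: 5, 12, 19, 26 — the last one ≤ 31 is the 26th.

Jul 26, 2044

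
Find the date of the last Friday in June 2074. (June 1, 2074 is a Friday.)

29 June 2074

June 2074 begins on a Friday, so the first Friday is June 1.
June 2074 has 30 days. Adding weeks: 1, 8, 15, 22, 29 — the last one ≤ 30 is the 29th.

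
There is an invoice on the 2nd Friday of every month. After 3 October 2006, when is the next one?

October 2006 starts on a Sunday; its first Friday is the 6th, so the 2nd Friday is the 13th — 13 October 2006.
13 October 2006 is after 3 October 2006, so that is the next one.

13 October 2006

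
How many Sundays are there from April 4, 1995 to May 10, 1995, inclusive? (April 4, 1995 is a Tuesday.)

April 4, 1995 is a Tuesday; the first Sunday on or after it is April 9, 1995 (5 days later).
From April 9, 1995 to May 10, 1995: 21 + 10 = 31 days (rest of April, May).
31 ÷ 7 = 4 full weeks with remainder 3, so 4 more Sundays after the first → 5.

5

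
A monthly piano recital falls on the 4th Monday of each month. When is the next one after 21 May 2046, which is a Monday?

28 May 2046

May 2046 starts on a Tuesday; its first Monday is the 7th, so the 4th Monday is the 28th — 28 May 2046.
28 May 2046 is after 21 May 2046, so that is the next one.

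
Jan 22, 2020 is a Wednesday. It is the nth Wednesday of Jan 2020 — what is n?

4th

Day 22 falls in week ⌈22/7⌉ of the month.
Days 1–7 hold the 1st Wednesday, 8–14 the 2nd, 15–21 the 3rd, 22–28 the 4th, 29–31 the 5th.
22 is in the range for the 4th.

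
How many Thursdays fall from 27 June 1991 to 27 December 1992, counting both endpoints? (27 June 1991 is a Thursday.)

27 June 1991 is a Thursday; the first Thursday on or after it is 27 June 1991.
From 27 June 1991 to 27 December 1992: 187 + 362 = 549 days (rest of 1991, to 27 December 1992 in 1992).
549 ÷ 7 = 78 full weeks with remainder 3, so 78 more Thursdays after the first → 79.

79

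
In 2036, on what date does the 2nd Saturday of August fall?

August 2036 begins on a Friday, so the first Saturday is August 2 (1 day later).
The 2nd Saturday is 1 weeks later: 2 + 7 = 9.

2036-08-09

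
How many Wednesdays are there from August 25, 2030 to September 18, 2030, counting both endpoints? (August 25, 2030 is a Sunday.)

4

August 25, 2030 is a Sunday; the first Wednesday on or after it is August 28, 2030 (3 days later).
From August 28, 2030 to September 18, 2030: 3 + 18 = 21 days (rest of August, September).
21 ÷ 7 = 3 full weeks with remainder 0, so 3 more Wednesdays after the first → 4.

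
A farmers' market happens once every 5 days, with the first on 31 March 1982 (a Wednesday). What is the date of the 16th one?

14 June 1982

The 16th occurrence is 15 intervals after the first: 15 × 5 = 75 days after 31 March 1982.
March has 31 days — 0 days to the end of March leaves 75.
April has 30 days (45 left).
May has 31 days (14 left).
14 days into June → 14 June 1982.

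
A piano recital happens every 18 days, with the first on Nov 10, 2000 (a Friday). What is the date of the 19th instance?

Sep 30, 2001

The 19th occurrence is 18 intervals after the first: 18 × 18 = 324 days after Nov 10, 2000.
Nov has 30 days — 20 days to the end of Nov leaves 304.
Dec has 31 days (273 left).
Jan has 31 days (242 left).
Feb has 28 days (214 left).
Mar has 31 days (183 left).
Apr has 30 days (153 left).
May has 31 days (122 left).
Jun has 30 days (92 left).
Jul has 31 days (61 left).
Aug has 31 days (30 left).
30 days into Sep → Sep 30, 2001.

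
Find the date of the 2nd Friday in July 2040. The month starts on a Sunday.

July 2040 begins on a Sunday, so the first Friday is July 6 (5 days later).
The 2nd Friday is 1 weeks later: 6 + 7 = 13.

July 13, 2040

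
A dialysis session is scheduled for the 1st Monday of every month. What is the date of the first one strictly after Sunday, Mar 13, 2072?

Apr 4, 2072

Mar 2072 starts on a Tuesday, so its 1st Monday is Mar 7, 2072 (6 days in).
That is not after Mar 13, 2072, so look at Apr 2072.
Apr 2072 starts on a Friday, so its 1st Monday is Apr 4, 2072 (3 days in).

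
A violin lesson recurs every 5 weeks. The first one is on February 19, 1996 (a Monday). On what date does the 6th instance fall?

The 6th occurrence is 5 intervals after the first: 5 × 35 = 175 days after February 19, 1996.
February has 29 days — 10 days to the end of February leaves 165.
March has 31 days (134 left).
April has 30 days (104 left).
May has 31 days (73 left).
June has 30 days (43 left).
July has 31 days (12 left).
12 days into August → August 12, 1996.

August 12, 1996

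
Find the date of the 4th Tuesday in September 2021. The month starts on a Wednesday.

2021-09-28

September 2021 begins on a Wednesday, so the first Tuesday is September 7 (6 days later).
The 4th Tuesday is 3 weeks later: 7 + 21 = 28.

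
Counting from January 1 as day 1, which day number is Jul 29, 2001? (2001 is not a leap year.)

Days in months before Jul: 31 + 28 + 31 + 30 + 31 + 30 = 181.
Plus 29 days into Jul → day 210.

210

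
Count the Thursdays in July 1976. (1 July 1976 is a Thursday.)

1 July 1976 is a Thursday; the first Thursday on or after it is 1 July 1976.
From 1 July 1976 to 31 July 1976 is 31 − 1 = 30 days.
30 ÷ 7 = 4 full weeks with remainder 2, so 4 more Thursdays after the first → 5.

5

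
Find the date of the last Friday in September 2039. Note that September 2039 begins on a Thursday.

September 2039 begins on a Thursday, so the first Friday is September 2 (1 day later).
September 2039 has 30 days. Adding weeks: 2, 9, 16, 23, 30 — the last one ≤ 30 is the 30th.

30 September 2039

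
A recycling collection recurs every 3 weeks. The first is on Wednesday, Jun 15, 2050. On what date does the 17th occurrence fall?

The 17th occurrence is 16 intervals after the first: 16 × 21 = 336 days after Jun 15, 2050.
Jun has 30 days — 15 days to the end of Jun leaves 321.
Jul has 31 days (290 left).
Aug has 31 days (259 left).
Sep has 30 days (229 left).
Oct has 31 days (198 left).
Nov has 30 days (168 left).
Dec has 31 days (137 left).
Jan has 31 days (106 left).
Feb has 28 days (78 left).
Mar has 31 days (47 left).
Apr has 30 days (17 left).
17 days into May → May 17, 2051.

May 17, 2051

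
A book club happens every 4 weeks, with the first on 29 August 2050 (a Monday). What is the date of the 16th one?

23 October 2051

The 16th occurrence is 15 intervals after the first: 15 × 28 = 420 days after 29 August 2050.
August has 31 days — 2 days to the end of August leaves 418.
From end of August to end of 2050 is 122 days (296 left).
January has 31 days (265 left).
February has 28 days (237 left).
March has 31 days (206 left).
April has 30 days (176 left).
May has 31 days (145 left).
June has 30 days (115 left).
July has 31 days (84 left).
August has 31 days (53 left).
September has 30 days (23 left).
23 days into October → 23 October 2051.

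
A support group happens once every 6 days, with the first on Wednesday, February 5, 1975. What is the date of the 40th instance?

September 27, 1975

The 40th occurrence is 39 intervals after the first: 39 × 6 = 234 days after February 5, 1975.
February has 28 days — 23 days to the end of February leaves 211.
March has 31 days (180 left).
April has 30 days (150 left).
May has 31 days (119 left).
June has 30 days (89 left).
July has 31 days (58 left).
August has 31 days (27 left).
27 days into September → September 27, 1975.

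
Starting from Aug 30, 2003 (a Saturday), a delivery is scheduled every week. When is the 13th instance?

Nov 22, 2003

The 13th occurrence is 12 intervals after the first: 12 × 7 = 84 days after Aug 30, 2003.
Aug has 31 days — 1 day to the end of Aug leaves 83.
Sep has 30 days (53 left).
Oct has 31 days (22 left).
22 days into Nov → Nov 22, 2003.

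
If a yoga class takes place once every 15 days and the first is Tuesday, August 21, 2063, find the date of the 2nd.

The 2nd occurrence is 1 interval after the first: 1 × 15 = 15 days after August 21, 2063.
August has 31 days — 10 days to the end of August leaves 5.
5 days into September → September 5, 2063.

September 5, 2063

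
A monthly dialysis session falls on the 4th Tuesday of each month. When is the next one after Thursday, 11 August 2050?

23 August 2050

August 2050 starts on a Monday; its first Tuesday is the 2nd, so the 4th Tuesday is the 23rd — 23 August 2050.
23 August 2050 is after 11 August 2050, so that is the next one.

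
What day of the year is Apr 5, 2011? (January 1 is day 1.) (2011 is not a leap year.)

Days in months before Apr: 31 + 28 + 31 = 90.
Plus 5 days into Apr → day 95.

95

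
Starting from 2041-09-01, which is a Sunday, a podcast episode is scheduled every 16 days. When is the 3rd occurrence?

2041-10-03

The 3rd occurrence is 2 intervals after the first: 2 × 16 = 32 days after 2041-09-01.
September has 30 days — 29 days to the end of September leaves 3.
3 days into October → 2041-10-03.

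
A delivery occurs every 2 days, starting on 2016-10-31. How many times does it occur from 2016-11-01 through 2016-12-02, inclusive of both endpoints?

16

Occurrences land 2·i days after 2016-10-31 for i = 0, 1, 2, …
2016-11-01 is 1 day after the start; 1 ÷ 2 = 0 remainder 1; since the remainder is 1, round up to i = 1. First occurrence in the window: #2 on 2016-11-02 (1×2 = 2 days in).
2016-12-02 is 32 days after the start; 32 ÷ 2 = 16 remainder 0. Last occurrence in the window: #17 on 2016-12-02.
Occurrences #2 through #17: 16 in total.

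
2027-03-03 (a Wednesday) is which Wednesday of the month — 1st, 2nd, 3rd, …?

Day 3 falls in week ⌈3/7⌉ of the month.
Days 1–7 hold the 1st Wednesday, 8–14 the 2nd, 15–21 the 3rd, 22–28 the 4th, 29–31 the 5th.
3 is in the range for the 1st.

1st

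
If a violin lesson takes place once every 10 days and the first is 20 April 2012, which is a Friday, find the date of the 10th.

19 July 2012

The 10th occurrence is 9 intervals after the first: 9 × 10 = 90 days after 20 April 2012.
April has 30 days — 10 days to the end of April leaves 80.
May has 31 days (49 left).
June has 30 days (19 left).
19 days into July → 19 July 2012.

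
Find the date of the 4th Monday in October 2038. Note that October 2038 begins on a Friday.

October 25, 2038

October 2038 begins on a Friday, so the first Monday is October 4 (3 days later).
The 4th Monday is 3 weeks later: 4 + 21 = 25.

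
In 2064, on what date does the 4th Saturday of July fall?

26 July 2064

July 2064 begins on a Tuesday, so the first Saturday is July 5 (4 days later).
The 4th Saturday is 3 weeks later: 5 + 21 = 26.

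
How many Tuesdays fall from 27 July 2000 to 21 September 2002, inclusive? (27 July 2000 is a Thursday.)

112

27 July 2000 is a Thursday; the first Tuesday on or after it is 1 August 2000 (5 days later).
From 1 August 2000 to 21 September 2002: 152 + 365 + 264 = 781 days (rest of 2000, 2001, to 21 September 2002 in 2002).
781 ÷ 7 = 111 full weeks with remainder 4, so 111 more Tuesdays after the first → 112.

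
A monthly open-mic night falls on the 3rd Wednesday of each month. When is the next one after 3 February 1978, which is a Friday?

15 February 1978

February 1978 starts on a Wednesday; its first Wednesday is the 1st, so the 3rd Wednesday is the 15th — 15 February 1978.
15 February 1978 is after 3 February 1978, so that is the next one.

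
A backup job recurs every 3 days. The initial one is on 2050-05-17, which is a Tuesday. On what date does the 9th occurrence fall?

2050-06-10

The 9th occurrence is 8 intervals after the first: 8 × 3 = 24 days after 2050-05-17.
May has 31 days — 14 days to the end of May leaves 10.
10 days into June → 2050-06-10.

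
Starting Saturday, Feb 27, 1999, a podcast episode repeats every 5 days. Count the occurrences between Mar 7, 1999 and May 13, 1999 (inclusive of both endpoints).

Occurrences land 5·i days after Feb 27, 1999 for i = 0, 1, 2, …
Mar 7, 1999 is 8 days after the start; 8 ÷ 5 = 1 remainder 3; since the remainder is 3, round up to i = 2. First occurrence in the window: #3 on Mar 9, 1999 (2×5 = 10 days in).
May 13, 1999 is 75 days after the start; 75 ÷ 5 = 15 remainder 0. Last occurrence in the window: #16 on May 13, 1999.
Occurrences #3 through #16: 14 in total.

14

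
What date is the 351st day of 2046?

17 December 2046

January has 31 days (351 − 31 = 320 remain).
February has 28 days (320 − 28 = 292 remain).
March has 31 days (292 − 31 = 261 remain).
April has 30 days (261 − 30 = 231 remain).
May has 31 days (231 − 31 = 200 remain).
June has 30 days (200 − 30 = 170 remain).
July has 31 days (170 − 31 = 139 remain).
August has 31 days (139 − 31 = 108 remain).
September has 30 days (108 − 30 = 78 remain).
October has 31 days (78 − 31 = 47 remain).
November has 30 days (47 − 30 = 17 remain).
17 into December → December 17.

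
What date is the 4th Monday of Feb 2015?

Feb 23, 2015

Feb 2015 begins on a Sunday, so the first Monday is Feb 2 (1 day later).
The 4th Monday is 3 weeks later: 2 + 21 = 23.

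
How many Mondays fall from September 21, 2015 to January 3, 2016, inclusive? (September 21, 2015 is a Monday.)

September 21, 2015 is a Monday; the first Monday on or after it is September 21, 2015.
From September 21, 2015 to January 3, 2016: 9 + 31 + 30 + 31 + 3 = 104 days (rest of September, October, November, December, January).
104 ÷ 7 = 14 full weeks with remainder 6, so 14 more Mondays after the first → 15.

15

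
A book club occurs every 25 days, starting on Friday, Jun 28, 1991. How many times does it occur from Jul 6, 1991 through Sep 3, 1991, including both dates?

Occurrences land 25·i days after Jun 28, 1991 for i = 0, 1, 2, …
Jul 6, 1991 is 8 days after the start; 8 ÷ 25 = 0 remainder 8; since the remainder is 8, round up to i = 1. First occurrence in the window: #2 on Jul 23, 1991 (1×25 = 25 days in).
Sep 3, 1991 is 67 days after the start; 67 ÷ 25 = 2 remainder 17. Last occurrence in the window: #3 on Aug 17, 1991.
Occurrences #2 through #3: 2 in total.

2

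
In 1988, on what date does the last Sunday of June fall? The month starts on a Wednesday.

June 1988 begins on a Wednesday, so the first Sunday is June 5 (4 days later).
June 1988 has 30 days. Adding weeks: 5, 12, 19, 26 — the last one ≤ 30 is the 26th.

June 26, 1988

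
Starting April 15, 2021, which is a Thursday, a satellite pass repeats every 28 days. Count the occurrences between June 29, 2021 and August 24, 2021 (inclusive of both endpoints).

2

Occurrences land 28·i days after April 15, 2021 for i = 0, 1, 2, …
June 29, 2021 is 75 days after the start; 75 ÷ 28 = 2 remainder 19; since the remainder is 19, round up to i = 3. First occurrence in the window: #4 on July 8, 2021 (3×28 = 84 days in).
August 24, 2021 is 131 days after the start; 131 ÷ 28 = 4 remainder 19. Last occurrence in the window: #5 on August 5, 2021.
Occurrences #4 through #5: 2 in total.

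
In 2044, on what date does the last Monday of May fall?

May 2044 begins on a Sunday, so the first Monday is May 2 (1 day later).
May 2044 has 31 days. Adding weeks: 2, 9, 16, 23, 30 — the last one ≤ 31 is the 30th.

30 May 2044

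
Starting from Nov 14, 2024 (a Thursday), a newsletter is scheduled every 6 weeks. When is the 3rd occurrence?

Feb 6, 2025

The 3rd occurrence is 2 intervals after the first: 2 × 42 = 84 days after Nov 14, 2024.
Nov has 30 days — 16 days to the end of Nov leaves 68.
Dec has 31 days (37 left).
Jan has 31 days (6 left).
6 days into Feb → Feb 6, 2025.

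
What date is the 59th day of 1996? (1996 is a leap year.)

January has 31 days (59 − 31 = 28 remain).
28 into February → February 28.

1996-02-28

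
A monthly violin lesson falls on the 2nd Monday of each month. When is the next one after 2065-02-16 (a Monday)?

2065-03-09

February 2065 starts on a Sunday; its first Monday is the 2nd, so the 2nd Monday is the 9th — 2065-02-09.
That is not after 2065-02-16, so look at March 2065.
March 2065 starts on a Sunday; its first Monday is the 2nd, so the 2nd Monday is the 9th — 2065-03-09.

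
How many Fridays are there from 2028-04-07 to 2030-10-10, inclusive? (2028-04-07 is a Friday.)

131

2028-04-07 is a Friday; the first Friday on or after it is 2028-04-07.
From 2028-04-07 to 2030-10-10: 268 + 365 + 283 = 916 days (rest of 2028, 2029, to 2030-10-10 in 2030).
916 ÷ 7 = 130 full weeks with remainder 6, so 130 more Fridays after the first → 131.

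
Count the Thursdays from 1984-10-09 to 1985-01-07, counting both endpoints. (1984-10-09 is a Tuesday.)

13

1984-10-09 is a Tuesday; the first Thursday on or after it is 1984-10-11 (2 days later).
From 1984-10-11 to 1985-01-07: 20 + 30 + 31 + 7 = 88 days (rest of October, November, December, January).
88 ÷ 7 = 12 full weeks with remainder 4, so 12 more Thursdays after the first → 13.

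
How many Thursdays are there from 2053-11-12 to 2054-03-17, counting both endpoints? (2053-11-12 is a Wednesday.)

2053-11-12 is a Wednesday; the first Thursday on or after it is 2053-11-13 (1 day later).
From 2053-11-13 to 2054-03-17: 17 + 31 + 31 + 28 + 17 = 124 days (rest of November, December, January, February, March).
124 ÷ 7 = 17 full weeks with remainder 5, so 17 more Thursdays after the first → 18.

18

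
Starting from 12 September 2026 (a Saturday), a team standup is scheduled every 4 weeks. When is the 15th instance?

The 15th occurrence is 14 intervals after the first: 14 × 28 = 392 days after 12 September 2026.
September has 30 days — 18 days to the end of September leaves 374.
October has 31 days (343 left).
November has 30 days (313 left).
December has 31 days (282 left).
January has 31 days (251 left).
February has 28 days (223 left).
March has 31 days (192 left).
April has 30 days (162 left).
May has 31 days (131 left).
June has 30 days (101 left).
July has 31 days (70 left).
August has 31 days (39 left).
September has 30 days (9 left).
9 days into October → 9 October 2027.

9 October 2027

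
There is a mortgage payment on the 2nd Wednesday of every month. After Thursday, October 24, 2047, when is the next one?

November 13, 2047

October 2047 starts on a Tuesday; its first Wednesday is the 2nd, so the 2nd Wednesday is the 9th — October 9, 2047.
That is not after October 24, 2047, so look at November 2047.
November 2047 starts on a Friday; its first Wednesday is the 6th, so the 2nd Wednesday is the 13th — November 13, 2047.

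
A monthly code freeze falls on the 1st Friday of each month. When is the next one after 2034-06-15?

2034-07-07

June 2034 starts on a Thursday, so its 1st Friday is 2034-06-02 (1 day in).
That is not after 2034-06-15, so look at July 2034.
July 2034 starts on a Saturday, so its 1st Friday is 2034-07-07 (6 days in).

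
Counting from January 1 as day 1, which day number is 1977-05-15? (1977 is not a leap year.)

Days in months before May: 31 + 28 + 31 + 30 = 120.
Plus 15 days into May → day 135.

135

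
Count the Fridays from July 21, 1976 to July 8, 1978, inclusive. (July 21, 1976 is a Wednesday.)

103

July 21, 1976 is a Wednesday; the first Friday on or after it is July 23, 1976 (2 days later).
From July 23, 1976 to July 8, 1978: 161 + 365 + 189 = 715 days (rest of 1976, 1977, to July 8, 1978 in 1978).
715 ÷ 7 = 102 full weeks with remainder 1, so 102 more Fridays after the first → 103.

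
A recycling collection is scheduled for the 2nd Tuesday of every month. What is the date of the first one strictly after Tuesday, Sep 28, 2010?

Oct 12, 2010

Sep 2010 starts on a Wednesday; its first Tuesday is the 7th, so the 2nd Tuesday is the 14th — Sep 14, 2010.
That is not after Sep 28, 2010, so look at Oct 2010.
Oct 2010 starts on a Friday; its first Tuesday is the 5th, so the 2nd Tuesday is the 12th — Oct 12, 2010.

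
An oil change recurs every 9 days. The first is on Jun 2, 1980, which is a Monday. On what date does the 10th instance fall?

The 10th occurrence is 9 intervals after the first: 9 × 9 = 81 days after Jun 2, 1980.
Jun has 30 days — 28 days to the end of Jun leaves 53.
Jul has 31 days (22 left).
22 days into Aug → Aug 22, 1980.

Aug 22, 1980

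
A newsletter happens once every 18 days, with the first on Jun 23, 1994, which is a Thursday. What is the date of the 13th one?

The 13th occurrence is 12 intervals after the first: 12 × 18 = 216 days after Jun 23, 1994.
Jun has 30 days — 7 days to the end of Jun leaves 209.
Jul has 31 days (178 left).
Aug has 31 days (147 left).
Sep has 30 days (117 left).
Oct has 31 days (86 left).
Nov has 30 days (56 left).
Dec has 31 days (25 left).
25 days into Jan → Jan 25, 1995.

Jan 25, 1995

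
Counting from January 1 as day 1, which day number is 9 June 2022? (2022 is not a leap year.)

Days in months before June: 31 + 28 + 31 + 30 + 31 = 151.
Plus 9 days into June → day 160.

160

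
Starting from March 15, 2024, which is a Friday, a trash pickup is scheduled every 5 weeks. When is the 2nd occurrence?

The 2nd occurrence is 1 interval after the first: 1 × 35 = 35 days after March 15, 2024.
March has 31 days — 16 days to the end of March leaves 19.
19 days into April → April 19, 2024.

April 19, 2024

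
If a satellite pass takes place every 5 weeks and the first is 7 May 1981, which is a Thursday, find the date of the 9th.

11 February 1982

The 9th occurrence is 8 intervals after the first: 8 × 35 = 280 days after 7 May 1981.
May has 31 days — 24 days to the end of May leaves 256.
June has 30 days (226 left).
July has 31 days (195 left).
August has 31 days (164 left).
September has 30 days (134 left).
October has 31 days (103 left).
November has 30 days (73 left).
December has 31 days (42 left).
January has 31 days (11 left).
11 days into February → 11 February 1982.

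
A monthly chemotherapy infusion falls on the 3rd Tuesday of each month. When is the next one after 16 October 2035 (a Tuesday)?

October 2035 starts on a Monday; its first Tuesday is the 2nd, so the 3rd Tuesday is the 16th — 16 October 2035.
That is not after 16 October 2035, so look at November 2035.
November 2035 starts on a Thursday; its first Tuesday is the 6th, so the 3rd Tuesday is the 20th — 20 November 2035.

20 November 2035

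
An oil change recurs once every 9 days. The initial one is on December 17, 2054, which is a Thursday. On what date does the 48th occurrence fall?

February 13, 2056

The 48th occurrence is 47 intervals after the first: 47 × 9 = 423 days after December 17, 2054.
December has 31 days — 14 days to the end of December leaves 409.
2055 has 365 days (44 left).
January has 31 days (13 left).
13 days into February → February 13, 2056.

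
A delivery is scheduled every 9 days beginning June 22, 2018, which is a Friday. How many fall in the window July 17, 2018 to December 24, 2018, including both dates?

Occurrences land 9·i days after June 22, 2018 for i = 0, 1, 2, …
July 17, 2018 is 25 days after the start; 25 ÷ 9 = 2 remainder 7; since the remainder is 7, round up to i = 3. First occurrence in the window: #4 on July 19, 2018 (3×9 = 27 days in).
December 24, 2018 is 185 days after the start; 185 ÷ 9 = 20 remainder 5. Last occurrence in the window: #21 on December 19, 2018.
Occurrences #4 through #21: 18 in total.

18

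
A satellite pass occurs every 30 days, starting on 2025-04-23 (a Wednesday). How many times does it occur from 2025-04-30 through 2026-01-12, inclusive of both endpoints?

Occurrences land 30·i days after 2025-04-23 for i = 0, 1, 2, …
2025-04-30 is 7 days after the start; 7 ÷ 30 = 0 remainder 7; since the remainder is 7, round up to i = 1. First occurrence in the window: #2 on 2025-05-23 (1×30 = 30 days in).
2026-01-12 is 264 days after the start; 264 ÷ 30 = 8 remainder 24. Last occurrence in the window: #9 on 2025-12-19.
Occurrences #2 through #9: 8 in total.

8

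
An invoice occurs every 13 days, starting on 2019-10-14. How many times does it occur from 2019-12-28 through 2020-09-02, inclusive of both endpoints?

19

Occurrences land 13·i days after 2019-10-14 for i = 0, 1, 2, …
2019-12-28 is 75 days after the start; 75 ÷ 13 = 5 remainder 10; since the remainder is 10, round up to i = 6. First occurrence in the window: #7 on 2019-12-31 (6×13 = 78 days in).
2020-09-02 is 324 days after the start; 324 ÷ 13 = 24 remainder 12. Last occurrence in the window: #25 on 2020-08-21.
Occurrences #7 through #25: 19 in total.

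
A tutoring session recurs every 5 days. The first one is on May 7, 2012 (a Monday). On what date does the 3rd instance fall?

May 17, 2012

The 3rd occurrence is 2 intervals after the first: 2 × 5 = 10 days after May 7, 2012.
10 days later is May 17, 2012.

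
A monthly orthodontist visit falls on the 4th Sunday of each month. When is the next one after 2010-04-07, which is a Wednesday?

2010-04-25

April 2010 starts on a Thursday; its first Sunday is the 4th, so the 4th Sunday is the 25th — 2010-04-25.
2010-04-25 is after 2010-04-07, so that is the next one.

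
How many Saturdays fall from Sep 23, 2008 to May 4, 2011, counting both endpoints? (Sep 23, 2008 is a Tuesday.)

136

Sep 23, 2008 is a Tuesday; the first Saturday on or after it is Sep 27, 2008 (4 days later).
From Sep 27, 2008 to May 4, 2011: 95 + 365 + 365 + 124 = 949 days (rest of 2008, 2009, 2010, to May 4, 2011 in 2011).
949 ÷ 7 = 135 full weeks with remainder 4, so 135 more Saturdays after the first → 136.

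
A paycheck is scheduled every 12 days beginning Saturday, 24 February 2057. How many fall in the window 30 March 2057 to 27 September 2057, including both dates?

Occurrences land 12·i days after 24 February 2057 for i = 0, 1, 2, …
30 March 2057 is 34 days after the start; 34 ÷ 12 = 2 remainder 10; since the remainder is 10, round up to i = 3. First occurrence in the window: #4 on 1 April 2057 (3×12 = 36 days in).
27 September 2057 is 215 days after the start; 215 ÷ 12 = 17 remainder 11. Last occurrence in the window: #18 on 16 September 2057.
Occurrences #4 through #18: 15 in total.

15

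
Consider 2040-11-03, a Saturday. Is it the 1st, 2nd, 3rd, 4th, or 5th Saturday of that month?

Day 3 falls in week ⌈3/7⌉ of the month.
Days 1–7 hold the 1st Saturday, 8–14 the 2nd, 15–21 the 3rd, 22–28 the 4th, 29–31 the 5th.
3 is in the range for the 1st.

1st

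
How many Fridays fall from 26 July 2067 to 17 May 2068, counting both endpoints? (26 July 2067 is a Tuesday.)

26 July 2067 is a Tuesday; the first Friday on or after it is 29 July 2067 (3 days later).
From 29 July 2067 to 17 May 2068: 2 + 31 + 30 + 31 + 30 + 31 + 31 + 29 + 31 + 30 + 17 = 293 days (rest of July, August, September, October, November, December, January, February, March, April, May).
293 ÷ 7 = 41 full weeks with remainder 6, so 41 more Fridays after the first → 42.

42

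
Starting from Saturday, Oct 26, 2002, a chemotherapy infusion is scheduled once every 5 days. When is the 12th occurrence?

The 12th occurrence is 11 intervals after the first: 11 × 5 = 55 days after Oct 26, 2002.
Oct has 31 days — 5 days to the end of Oct leaves 50.
Nov has 30 days (20 left).
20 days into Dec → Dec 20, 2002.

Dec 20, 2002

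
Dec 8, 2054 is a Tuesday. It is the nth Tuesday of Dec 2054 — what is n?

2nd

Day 8 falls in week ⌈8/7⌉ of the month.
Days 1–7 hold the 1st Tuesday, 8–14 the 2nd, 15–21 the 3rd, 22–28 the 4th, 29–31 the 5th.
8 is in the range for the 2nd.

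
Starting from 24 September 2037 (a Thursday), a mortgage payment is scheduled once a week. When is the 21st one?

The 21st occurrence is 20 intervals after the first: 20 × 7 = 140 days after 24 September 2037.
September has 30 days — 6 days to the end of September leaves 134.
October has 31 days (103 left).
November has 30 days (73 left).
December has 31 days (42 left).
January has 31 days (11 left).
11 days into February → 11 February 2038.

11 February 2038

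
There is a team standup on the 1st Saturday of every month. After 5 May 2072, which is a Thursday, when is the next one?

7 May 2072

May 2072 starts on a Sunday, so its 1st Saturday is 7 May 2072 (6 days in).
7 May 2072 is after 5 May 2072, so that is the next one.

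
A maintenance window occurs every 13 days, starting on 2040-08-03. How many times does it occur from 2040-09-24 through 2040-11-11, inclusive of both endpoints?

4

Occurrences land 13·i days after 2040-08-03 for i = 0, 1, 2, …
2040-09-24 is 52 days after the start; 52 ÷ 13 = 4 remainder 0. First occurrence in the window: #5 on 2040-09-24 (4×13 = 52 days in).
2040-11-11 is 100 days after the start; 100 ÷ 13 = 7 remainder 9. Last occurrence in the window: #8 on 2040-11-02.
Occurrences #5 through #8: 4 in total.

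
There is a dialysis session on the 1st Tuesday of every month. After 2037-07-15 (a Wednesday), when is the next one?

July 2037 starts on a Wednesday, so its 1st Tuesday is 2037-07-07 (6 days in).
That is not after 2037-07-15, so look at August 2037.
August 2037 starts on a Saturday, so its 1st Tuesday is 2037-08-04 (3 days in).

2037-08-04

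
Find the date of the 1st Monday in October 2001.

1 October 2001

The first Monday of October 2001 is October 1.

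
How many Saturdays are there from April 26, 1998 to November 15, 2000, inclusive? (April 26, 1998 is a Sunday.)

April 26, 1998 is a Sunday; the first Saturday on or after it is May 2, 1998 (6 days later).
From May 2, 1998 to November 15, 2000: 243 + 365 + 320 = 928 days (rest of 1998, 1999, to November 15, 2000 in 2000).
928 ÷ 7 = 132 full weeks with remainder 4, so 132 more Saturdays after the first → 133.

133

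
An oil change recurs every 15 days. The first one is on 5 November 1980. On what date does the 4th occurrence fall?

20 December 1980

The 4th occurrence is 3 intervals after the first: 3 × 15 = 45 days after 5 November 1980.
November has 30 days — 25 days to the end of November leaves 20.
20 days into December → 20 December 1980.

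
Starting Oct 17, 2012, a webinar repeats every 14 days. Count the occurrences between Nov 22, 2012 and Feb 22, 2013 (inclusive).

7

Occurrences land 14·i days after Oct 17, 2012 for i = 0, 1, 2, …
Nov 22, 2012 is 36 days after the start; 36 ÷ 14 = 2 remainder 8; since the remainder is 8, round up to i = 3. First occurrence in the window: #4 on Nov 28, 2012 (3×14 = 42 days in).
Feb 22, 2013 is 128 days after the start; 128 ÷ 14 = 9 remainder 2. Last occurrence in the window: #10 on Feb 20, 2013.
Occurrences #4 through #10: 7 in total.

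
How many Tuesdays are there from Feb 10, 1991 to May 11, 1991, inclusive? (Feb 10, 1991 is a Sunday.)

13

Feb 10, 1991 is a Sunday; the first Tuesday on or after it is Feb 12, 1991 (2 days later).
From Feb 12, 1991 to May 11, 1991: 16 + 31 + 30 + 11 = 88 days (rest of Feb, Mar, Apr, May).
88 ÷ 7 = 12 full weeks with remainder 4, so 12 more Tuesdays after the first → 13.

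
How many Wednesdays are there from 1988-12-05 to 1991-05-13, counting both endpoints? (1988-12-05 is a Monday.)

1988-12-05 is a Monday; the first Wednesday on or after it is 1988-12-07 (2 days later).
From 1988-12-07 to 1991-05-13: 24 + 365 + 365 + 133 = 887 days (rest of 1988, 1989, 1990, to 1991-05-13 in 1991).
887 ÷ 7 = 126 full weeks with remainder 5, so 126 more Wednesdays after the first → 127.

127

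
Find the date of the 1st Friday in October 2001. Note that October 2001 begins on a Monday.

October 2001 begins on a Monday, so the first Friday is October 5 (4 days later).

5 October 2001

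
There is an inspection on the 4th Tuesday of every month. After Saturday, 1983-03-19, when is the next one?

1983-03-22

March 1983 starts on a Tuesday; its first Tuesday is the 1st, so the 4th Tuesday is the 22nd — 1983-03-22.
1983-03-22 is after 1983-03-19, so that is the next one.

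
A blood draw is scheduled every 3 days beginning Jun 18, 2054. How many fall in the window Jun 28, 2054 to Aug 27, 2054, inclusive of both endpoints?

20

Occurrences land 3·i days after Jun 18, 2054 for i = 0, 1, 2, …
Jun 28, 2054 is 10 days after the start; 10 ÷ 3 = 3 remainder 1; since the remainder is 1, round up to i = 4. First occurrence in the window: #5 on Jun 30, 2054 (4×3 = 12 days in).
Aug 27, 2054 is 70 days after the start; 70 ÷ 3 = 23 remainder 1. Last occurrence in the window: #24 on Aug 26, 2054.
Occurrences #5 through #24: 20 in total.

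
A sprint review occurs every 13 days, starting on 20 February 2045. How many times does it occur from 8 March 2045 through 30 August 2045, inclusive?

Occurrences land 13·i days after 20 February 2045 for i = 0, 1, 2, …
8 March 2045 is 16 days after the start; 16 ÷ 13 = 1 remainder 3; since the remainder is 3, round up to i = 2. First occurrence in the window: #3 on 18 March 2045 (2×13 = 26 days in).
30 August 2045 is 191 days after the start; 191 ÷ 13 = 14 remainder 9. Last occurrence in the window: #15 on 21 August 2045.
Occurrences #3 through #15: 13 in total.

13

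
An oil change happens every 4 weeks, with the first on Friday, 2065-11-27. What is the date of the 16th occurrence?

2067-01-21

The 16th occurrence is 15 intervals after the first: 15 × 28 = 420 days after 2065-11-27.
November has 30 days — 3 days to the end of November leaves 417.
From end of November to end of 2065 is 31 days (386 left).
2066 has 365 days (21 left).
21 days into January → 2067-01-21.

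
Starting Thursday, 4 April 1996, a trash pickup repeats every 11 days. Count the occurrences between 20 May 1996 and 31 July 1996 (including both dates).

Occurrences land 11·i days after 4 April 1996 for i = 0, 1, 2, …
20 May 1996 is 46 days after the start; 46 ÷ 11 = 4 remainder 2; since the remainder is 2, round up to i = 5. First occurrence in the window: #6 on 29 May 1996 (5×11 = 55 days in).
31 July 1996 is 118 days after the start; 118 ÷ 11 = 10 remainder 8. Last occurrence in the window: #11 on 23 July 1996.
Occurrences #6 through #11: 6 in total.

6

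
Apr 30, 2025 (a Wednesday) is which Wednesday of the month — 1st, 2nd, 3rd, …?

Day 30 falls in week ⌈30/7⌉ of the month.
Days 1–7 hold the 1st Wednesday, 8–14 the 2nd, 15–21 the 3rd, 22–28 the 4th, 29–31 the 5th.
30 is in the range for the 5th.

5th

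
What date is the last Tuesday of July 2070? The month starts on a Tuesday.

July 2070 begins on a Tuesday, so the first Tuesday is July 1.
July 2070 has 31 days. Adding weeks: 1, 8, 15, 22, 29 — the last one ≤ 31 is the 29th.

2070-07-29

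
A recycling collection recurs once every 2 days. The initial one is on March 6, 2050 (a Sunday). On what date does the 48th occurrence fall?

June 8, 2050

The 48th occurrence is 47 intervals after the first: 47 × 2 = 94 days after March 6, 2050.
March has 31 days — 25 days to the end of March leaves 69.
April has 30 days (39 left).
May has 31 days (8 left).
8 days into June → June 8, 2050.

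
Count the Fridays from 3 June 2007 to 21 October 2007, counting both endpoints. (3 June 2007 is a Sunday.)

20

3 June 2007 is a Sunday; the first Friday on or after it is 8 June 2007 (5 days later).
From 8 June 2007 to 21 October 2007: 22 + 31 + 31 + 30 + 21 = 135 days (rest of June, July, August, September, October).
135 ÷ 7 = 19 full weeks with remainder 2, so 19 more Fridays after the first → 20.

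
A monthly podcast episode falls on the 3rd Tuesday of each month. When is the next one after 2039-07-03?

July 2039 starts on a Friday; its first Tuesday is the 5th, so the 3rd Tuesday is the 19th — 2039-07-19.
2039-07-19 is after 2039-07-03, so that is the next one.

2039-07-19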